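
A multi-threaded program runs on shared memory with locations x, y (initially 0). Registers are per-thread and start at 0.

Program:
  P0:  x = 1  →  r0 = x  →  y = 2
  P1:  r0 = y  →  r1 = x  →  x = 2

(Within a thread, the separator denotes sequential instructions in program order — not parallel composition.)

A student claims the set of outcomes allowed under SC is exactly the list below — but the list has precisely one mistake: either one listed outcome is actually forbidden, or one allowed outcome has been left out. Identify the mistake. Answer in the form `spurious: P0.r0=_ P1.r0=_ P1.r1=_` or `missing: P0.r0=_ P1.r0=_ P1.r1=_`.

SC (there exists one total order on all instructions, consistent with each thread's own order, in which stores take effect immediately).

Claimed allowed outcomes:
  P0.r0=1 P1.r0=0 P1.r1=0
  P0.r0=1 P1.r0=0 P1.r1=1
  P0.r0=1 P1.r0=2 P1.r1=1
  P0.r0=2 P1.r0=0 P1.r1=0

missing: P0.r0=2 P1.r0=0 P1.r1=1

outcome vector order: (P0.r0,P1.r0,P1.r1)
SC: 5 outcomes — {100 101 121 200 201}
SC∖claimed = {201}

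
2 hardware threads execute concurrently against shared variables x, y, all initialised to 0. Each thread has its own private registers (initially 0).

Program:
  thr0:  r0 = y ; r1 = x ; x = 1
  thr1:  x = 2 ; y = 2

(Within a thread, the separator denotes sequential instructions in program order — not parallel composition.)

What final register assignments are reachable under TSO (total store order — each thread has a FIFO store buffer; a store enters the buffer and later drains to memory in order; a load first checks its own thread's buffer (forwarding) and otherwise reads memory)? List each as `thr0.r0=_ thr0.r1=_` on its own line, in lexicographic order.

outcome vector order: (thr0.r0,thr0.r1)
|TSO outcomes| = 3

thr0.r0=0 thr0.r1=0
thr0.r0=0 thr0.r1=2
thr0.r0=2 thr0.r1=2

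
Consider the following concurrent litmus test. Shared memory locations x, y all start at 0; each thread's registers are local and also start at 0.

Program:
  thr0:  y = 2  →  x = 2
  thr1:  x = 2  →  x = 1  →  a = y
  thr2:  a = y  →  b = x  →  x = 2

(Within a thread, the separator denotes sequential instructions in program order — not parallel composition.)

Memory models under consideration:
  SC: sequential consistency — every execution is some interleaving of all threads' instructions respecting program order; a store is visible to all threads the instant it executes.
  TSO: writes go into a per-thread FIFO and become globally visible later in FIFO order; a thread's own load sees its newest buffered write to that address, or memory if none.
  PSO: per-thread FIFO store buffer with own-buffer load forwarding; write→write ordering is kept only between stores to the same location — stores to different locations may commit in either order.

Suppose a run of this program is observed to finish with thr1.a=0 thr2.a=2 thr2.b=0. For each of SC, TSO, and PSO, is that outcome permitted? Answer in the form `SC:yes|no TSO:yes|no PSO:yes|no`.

outcome vector order: (thr1.a,thr2.a,thr2.b)
SC: 11 outcomes — {<0 0 0> <0 0 1> <0 0 2> <0 2 1> <0 2 2> <2 0 0> <2 0 1> <2 0 2> <2 2 0> <2 2 1> <2 2 2>}
TSO: 12 outcomes — {<0 0 0> <0 0 1> <0 0 2> <0 2 0> <0 2 1> <0 2 2> <2 0 0> <2 0 1> <2 0 2> <2 2 0> <2 2 1> <2 2 2>}
PSO: 12 outcomes — {<0 0 0> <0 0 1> <0 0 2> <0 2 0> <0 2 1> <0 2 2> <2 0 0> <2 0 1> <2 0 2> <2 2 0> <2 2 1> <2 2 2>}
target <0 2 0> ∈ {TSO,PSO}

SC:no TSO:yes PSO:yes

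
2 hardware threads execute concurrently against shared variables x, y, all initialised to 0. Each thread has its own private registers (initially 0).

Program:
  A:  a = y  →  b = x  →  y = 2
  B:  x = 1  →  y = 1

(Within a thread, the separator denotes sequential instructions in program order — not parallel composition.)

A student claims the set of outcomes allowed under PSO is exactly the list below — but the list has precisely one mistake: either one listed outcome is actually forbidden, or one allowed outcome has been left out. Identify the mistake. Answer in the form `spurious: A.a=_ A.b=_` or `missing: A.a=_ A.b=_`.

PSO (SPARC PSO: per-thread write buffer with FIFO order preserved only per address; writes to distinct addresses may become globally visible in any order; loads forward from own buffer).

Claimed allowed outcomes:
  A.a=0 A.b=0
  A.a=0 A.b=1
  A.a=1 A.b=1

outcome vector order: (A.a,A.b)
under PSO → <0 0> <0 1> <1 0> <1 1>
PSO∖claimed = {<1 0>}

missing: A.a=1 A.b=0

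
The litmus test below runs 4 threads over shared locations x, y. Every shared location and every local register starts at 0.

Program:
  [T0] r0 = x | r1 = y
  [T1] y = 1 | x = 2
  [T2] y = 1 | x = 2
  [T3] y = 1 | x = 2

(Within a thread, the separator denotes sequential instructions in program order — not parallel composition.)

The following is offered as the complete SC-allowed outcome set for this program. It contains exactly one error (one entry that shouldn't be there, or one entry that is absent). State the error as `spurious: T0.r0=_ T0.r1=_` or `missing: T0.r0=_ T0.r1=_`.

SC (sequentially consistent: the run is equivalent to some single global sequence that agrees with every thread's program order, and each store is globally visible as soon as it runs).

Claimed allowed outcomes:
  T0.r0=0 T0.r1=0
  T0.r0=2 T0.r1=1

missing: T0.r0=0 T0.r1=1

outcome vector order: (T0.r0,T0.r1)
under SC → (0,0) (0,1) (2,1)
SC∖claimed = {(0,1)}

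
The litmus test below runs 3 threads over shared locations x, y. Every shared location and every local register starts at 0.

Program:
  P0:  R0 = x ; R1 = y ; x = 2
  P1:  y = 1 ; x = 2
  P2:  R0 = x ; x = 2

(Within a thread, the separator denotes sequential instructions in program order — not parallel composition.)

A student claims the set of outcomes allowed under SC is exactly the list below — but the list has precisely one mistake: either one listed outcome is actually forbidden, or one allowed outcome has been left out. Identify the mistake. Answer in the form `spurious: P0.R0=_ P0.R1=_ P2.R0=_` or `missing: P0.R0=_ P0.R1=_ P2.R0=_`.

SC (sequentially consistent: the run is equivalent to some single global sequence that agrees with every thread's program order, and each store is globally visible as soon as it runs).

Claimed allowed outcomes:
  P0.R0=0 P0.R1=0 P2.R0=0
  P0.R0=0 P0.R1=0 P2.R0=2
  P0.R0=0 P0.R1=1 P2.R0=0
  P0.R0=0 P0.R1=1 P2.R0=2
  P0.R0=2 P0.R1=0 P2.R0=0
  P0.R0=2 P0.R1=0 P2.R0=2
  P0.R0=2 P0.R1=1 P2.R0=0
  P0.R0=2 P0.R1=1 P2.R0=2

outcome vector order: (P0.R0,P0.R1,P2.R0)
[SC] allowed = {(0,0,0); (0,0,2); (0,1,0); (0,1,2); (2,0,0); (2,1,0); (2,1,2)}
claimed∖SC = {(2,0,2)}

spurious: P0.R0=2 P0.R1=0 P2.R0=2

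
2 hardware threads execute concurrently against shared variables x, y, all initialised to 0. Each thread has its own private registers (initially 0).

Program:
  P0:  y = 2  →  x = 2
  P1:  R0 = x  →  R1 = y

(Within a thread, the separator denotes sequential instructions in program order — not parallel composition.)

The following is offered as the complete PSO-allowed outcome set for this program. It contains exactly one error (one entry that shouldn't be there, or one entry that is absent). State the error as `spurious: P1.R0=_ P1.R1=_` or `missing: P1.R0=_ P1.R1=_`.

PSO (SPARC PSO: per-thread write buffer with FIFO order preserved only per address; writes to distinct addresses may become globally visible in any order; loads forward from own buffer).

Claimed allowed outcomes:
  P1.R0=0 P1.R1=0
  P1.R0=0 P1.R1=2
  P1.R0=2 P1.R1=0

missing: P1.R0=2 P1.R1=2

outcome vector order: (P1.R0,P1.R1)
[PSO] allowed = {0/0, 0/2, 2/0, 2/2}
PSO∖claimed = {2/2}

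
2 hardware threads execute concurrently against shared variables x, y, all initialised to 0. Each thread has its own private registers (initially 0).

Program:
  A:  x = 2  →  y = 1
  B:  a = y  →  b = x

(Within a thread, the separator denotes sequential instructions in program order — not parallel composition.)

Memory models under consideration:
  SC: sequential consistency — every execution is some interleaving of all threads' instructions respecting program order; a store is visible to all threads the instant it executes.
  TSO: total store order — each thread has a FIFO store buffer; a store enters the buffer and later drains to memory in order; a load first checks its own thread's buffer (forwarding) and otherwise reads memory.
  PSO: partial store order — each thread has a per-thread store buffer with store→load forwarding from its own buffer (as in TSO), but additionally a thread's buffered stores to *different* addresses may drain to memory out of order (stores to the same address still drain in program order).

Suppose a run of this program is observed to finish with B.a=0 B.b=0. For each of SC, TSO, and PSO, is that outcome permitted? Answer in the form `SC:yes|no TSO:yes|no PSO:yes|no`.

outcome vector order: (B.a,B.b)
[SC] allowed = {(0,0) (0,2) (1,2)}
[TSO] allowed = {(0,0) (0,2) (1,2)}
[PSO] allowed = {(0,0) (0,2) (1,0) (1,2)}
target (0,0) ∈ {SC,TSO,PSO}

SC:yes TSO:yes PSO:yes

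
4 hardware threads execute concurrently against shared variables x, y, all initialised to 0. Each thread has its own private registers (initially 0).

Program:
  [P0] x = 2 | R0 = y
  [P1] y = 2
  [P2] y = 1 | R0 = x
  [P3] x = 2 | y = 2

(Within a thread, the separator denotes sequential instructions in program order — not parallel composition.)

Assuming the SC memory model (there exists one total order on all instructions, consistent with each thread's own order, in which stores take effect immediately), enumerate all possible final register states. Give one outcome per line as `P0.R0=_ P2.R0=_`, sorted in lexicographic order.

P0.R0=0 P2.R0=2
P0.R0=1 P2.R0=0
P0.R0=1 P2.R0=2
P0.R0=2 P2.R0=0
P0.R0=2 P2.R0=2

outcome vector order: (P0.R0,P2.R0)
|SC outcomes| = 5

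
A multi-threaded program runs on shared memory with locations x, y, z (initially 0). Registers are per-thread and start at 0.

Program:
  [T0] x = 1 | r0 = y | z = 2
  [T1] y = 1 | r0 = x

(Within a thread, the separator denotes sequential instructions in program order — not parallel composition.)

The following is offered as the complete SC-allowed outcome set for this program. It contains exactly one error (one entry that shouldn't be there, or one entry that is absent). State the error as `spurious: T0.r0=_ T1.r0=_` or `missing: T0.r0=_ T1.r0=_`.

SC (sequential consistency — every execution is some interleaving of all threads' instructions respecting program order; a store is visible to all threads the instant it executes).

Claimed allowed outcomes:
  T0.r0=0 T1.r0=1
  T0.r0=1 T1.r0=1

missing: T0.r0=1 T1.r0=0

outcome vector order: (T0.r0,T1.r0)
SC: 3 outcomes — {01, 10, 11}
SC∖claimed = {10}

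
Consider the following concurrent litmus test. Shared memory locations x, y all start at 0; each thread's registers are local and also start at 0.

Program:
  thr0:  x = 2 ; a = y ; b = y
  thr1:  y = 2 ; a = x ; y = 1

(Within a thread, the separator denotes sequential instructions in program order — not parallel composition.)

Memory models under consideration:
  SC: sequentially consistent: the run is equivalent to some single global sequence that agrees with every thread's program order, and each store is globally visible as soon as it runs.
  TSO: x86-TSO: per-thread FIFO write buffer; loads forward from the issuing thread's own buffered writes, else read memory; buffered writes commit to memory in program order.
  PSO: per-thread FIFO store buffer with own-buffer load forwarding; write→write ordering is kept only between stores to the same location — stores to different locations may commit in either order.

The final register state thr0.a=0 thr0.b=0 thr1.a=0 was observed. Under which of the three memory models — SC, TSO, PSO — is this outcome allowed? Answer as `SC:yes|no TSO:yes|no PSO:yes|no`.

SC:no TSO:yes PSO:yes

outcome vector order: (thr0.a,thr0.b,thr1.a)
SC: 9 outcomes — {002 012 022 110 112 210 212 220 222}
TSO: 12 outcomes — {000 002 010 012 020 022 110 112 210 212 220 222}
PSO: 12 outcomes — {000 002 010 012 020 022 110 112 210 212 220 222}
target 000 ∈ {TSO,PSO}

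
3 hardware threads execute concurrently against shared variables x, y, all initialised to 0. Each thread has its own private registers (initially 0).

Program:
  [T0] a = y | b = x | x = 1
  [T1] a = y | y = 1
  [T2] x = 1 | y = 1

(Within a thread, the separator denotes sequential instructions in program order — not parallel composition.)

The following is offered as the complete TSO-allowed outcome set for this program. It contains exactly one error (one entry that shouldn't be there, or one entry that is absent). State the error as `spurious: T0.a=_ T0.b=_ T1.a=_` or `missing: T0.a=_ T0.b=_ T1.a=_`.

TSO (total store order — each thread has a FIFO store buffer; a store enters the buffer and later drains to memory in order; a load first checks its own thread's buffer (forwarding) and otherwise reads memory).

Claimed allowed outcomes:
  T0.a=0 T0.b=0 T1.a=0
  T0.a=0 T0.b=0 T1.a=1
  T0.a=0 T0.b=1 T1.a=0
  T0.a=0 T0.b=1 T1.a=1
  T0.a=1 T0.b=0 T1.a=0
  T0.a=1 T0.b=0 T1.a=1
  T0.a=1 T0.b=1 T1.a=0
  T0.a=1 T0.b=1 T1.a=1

spurious: T0.a=1 T0.b=0 T1.a=1

outcome vector order: (T0.a,T0.b,T1.a)
TSO (7): (0,0,0), (0,0,1), (0,1,0), (0,1,1), (1,0,0), (1,1,0), (1,1,1)
claimed∖TSO = {(1,0,1)}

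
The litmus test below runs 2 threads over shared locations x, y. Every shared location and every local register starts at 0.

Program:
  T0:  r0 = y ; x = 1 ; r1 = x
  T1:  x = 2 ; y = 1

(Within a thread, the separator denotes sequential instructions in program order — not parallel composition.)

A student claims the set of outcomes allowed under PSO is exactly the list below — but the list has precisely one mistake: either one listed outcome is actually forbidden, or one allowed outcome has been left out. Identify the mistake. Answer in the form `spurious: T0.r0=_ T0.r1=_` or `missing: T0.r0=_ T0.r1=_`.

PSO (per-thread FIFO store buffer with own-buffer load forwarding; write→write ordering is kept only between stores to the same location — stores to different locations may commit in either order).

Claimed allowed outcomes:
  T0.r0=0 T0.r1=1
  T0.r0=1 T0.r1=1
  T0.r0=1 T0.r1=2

outcome vector order: (T0.r0,T0.r1)
PSO (4): (0,1); (0,2); (1,1); (1,2)
PSO∖claimed = {(0,2)}

missing: T0.r0=0 T0.r1=2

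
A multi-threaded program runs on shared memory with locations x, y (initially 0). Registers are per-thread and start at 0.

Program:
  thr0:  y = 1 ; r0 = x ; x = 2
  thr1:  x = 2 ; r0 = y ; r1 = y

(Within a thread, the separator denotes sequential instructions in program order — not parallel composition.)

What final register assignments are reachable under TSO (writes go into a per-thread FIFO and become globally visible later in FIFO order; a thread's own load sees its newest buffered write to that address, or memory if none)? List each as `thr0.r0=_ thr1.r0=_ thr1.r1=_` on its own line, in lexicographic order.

thr0.r0=0 thr1.r0=0 thr1.r1=0
thr0.r0=0 thr1.r0=0 thr1.r1=1
thr0.r0=0 thr1.r0=1 thr1.r1=1
thr0.r0=2 thr1.r0=0 thr1.r1=0
thr0.r0=2 thr1.r0=0 thr1.r1=1
thr0.r0=2 thr1.r0=1 thr1.r1=1

outcome vector order: (thr0.r0,thr1.r0,thr1.r1)
|TSO outcomes| = 6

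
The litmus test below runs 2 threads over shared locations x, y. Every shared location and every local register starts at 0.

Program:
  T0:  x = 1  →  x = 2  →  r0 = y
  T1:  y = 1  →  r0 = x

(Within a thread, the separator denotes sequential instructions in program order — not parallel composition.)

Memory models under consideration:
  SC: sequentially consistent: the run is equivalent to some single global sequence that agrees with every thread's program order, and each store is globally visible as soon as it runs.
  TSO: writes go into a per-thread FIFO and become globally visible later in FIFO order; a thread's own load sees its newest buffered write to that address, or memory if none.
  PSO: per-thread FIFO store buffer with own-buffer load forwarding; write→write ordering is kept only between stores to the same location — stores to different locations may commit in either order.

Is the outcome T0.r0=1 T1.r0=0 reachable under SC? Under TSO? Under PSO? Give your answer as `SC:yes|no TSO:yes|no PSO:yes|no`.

SC:yes TSO:yes PSO:yes

outcome vector order: (T0.r0,T1.r0)
[SC] allowed = {(0,2), (1,0), (1,1), (1,2)}
[TSO] allowed = {(0,0), (0,1), (0,2), (1,0), (1,1), (1,2)}
[PSO] allowed = {(0,0), (0,1), (0,2), (1,0), (1,1), (1,2)}
target (1,0) ∈ {SC,TSO,PSO}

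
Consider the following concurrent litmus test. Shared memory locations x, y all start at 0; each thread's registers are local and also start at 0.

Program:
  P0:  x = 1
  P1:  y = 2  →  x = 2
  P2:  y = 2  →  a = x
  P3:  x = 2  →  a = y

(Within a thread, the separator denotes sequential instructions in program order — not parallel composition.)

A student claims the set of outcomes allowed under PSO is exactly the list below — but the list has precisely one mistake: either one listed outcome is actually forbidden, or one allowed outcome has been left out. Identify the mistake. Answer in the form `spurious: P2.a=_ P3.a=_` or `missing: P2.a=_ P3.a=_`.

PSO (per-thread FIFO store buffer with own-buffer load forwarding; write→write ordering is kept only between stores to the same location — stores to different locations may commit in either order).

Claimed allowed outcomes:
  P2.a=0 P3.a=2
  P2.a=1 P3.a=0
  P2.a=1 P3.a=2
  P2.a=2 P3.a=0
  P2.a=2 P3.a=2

outcome vector order: (P2.a,P3.a)
under PSO → 00, 02, 10, 12, 20, 22
PSO∖claimed = {00}

missing: P2.a=0 P3.a=0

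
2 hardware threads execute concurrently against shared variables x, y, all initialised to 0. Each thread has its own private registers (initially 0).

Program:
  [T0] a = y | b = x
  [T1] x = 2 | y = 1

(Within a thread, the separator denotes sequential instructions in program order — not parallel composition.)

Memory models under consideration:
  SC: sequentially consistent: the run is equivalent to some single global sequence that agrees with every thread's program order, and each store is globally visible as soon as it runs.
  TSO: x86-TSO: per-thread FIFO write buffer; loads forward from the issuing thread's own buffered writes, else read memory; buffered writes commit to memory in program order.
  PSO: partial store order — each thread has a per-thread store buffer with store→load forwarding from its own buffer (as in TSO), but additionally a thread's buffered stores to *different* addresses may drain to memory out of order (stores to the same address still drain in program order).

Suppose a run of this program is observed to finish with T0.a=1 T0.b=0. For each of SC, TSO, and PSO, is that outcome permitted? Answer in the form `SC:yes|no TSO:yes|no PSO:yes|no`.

outcome vector order: (T0.a,T0.b)
SC: 3 outcomes — {00; 02; 12}
TSO: 3 outcomes — {00; 02; 12}
PSO: 4 outcomes — {00; 02; 10; 12}
target 10 ∈ {PSO}

SC:no TSO:no PSO:yes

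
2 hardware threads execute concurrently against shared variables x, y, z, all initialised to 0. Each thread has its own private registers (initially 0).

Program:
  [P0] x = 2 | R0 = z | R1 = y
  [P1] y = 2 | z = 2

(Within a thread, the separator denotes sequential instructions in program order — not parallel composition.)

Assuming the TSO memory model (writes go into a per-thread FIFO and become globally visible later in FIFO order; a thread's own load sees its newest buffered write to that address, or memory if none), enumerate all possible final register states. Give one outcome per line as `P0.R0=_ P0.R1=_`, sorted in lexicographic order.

outcome vector order: (P0.R0,P0.R1)
|TSO outcomes| = 3

P0.R0=0 P0.R1=0
P0.R0=0 P0.R1=2
P0.R0=2 P0.R1=2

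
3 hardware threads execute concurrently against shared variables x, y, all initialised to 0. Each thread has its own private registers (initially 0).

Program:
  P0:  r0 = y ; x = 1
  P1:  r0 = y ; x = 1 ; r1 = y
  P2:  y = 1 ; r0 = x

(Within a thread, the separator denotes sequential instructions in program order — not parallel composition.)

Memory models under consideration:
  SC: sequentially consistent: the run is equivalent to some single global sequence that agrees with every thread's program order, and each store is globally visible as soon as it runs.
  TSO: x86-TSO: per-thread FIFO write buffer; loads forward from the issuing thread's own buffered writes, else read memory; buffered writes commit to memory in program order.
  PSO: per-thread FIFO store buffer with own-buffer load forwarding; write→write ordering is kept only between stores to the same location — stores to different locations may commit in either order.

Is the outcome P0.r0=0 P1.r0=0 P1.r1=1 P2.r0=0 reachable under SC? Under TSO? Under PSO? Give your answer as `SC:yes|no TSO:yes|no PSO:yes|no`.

SC:yes TSO:yes PSO:yes

outcome vector order: (P0.r0,P1.r0,P1.r1,P2.r0)
under SC → (0,0,0,1) (0,0,1,0) (0,0,1,1) (0,1,1,0) (0,1,1,1) (1,0,0,1) (1,0,1,0) (1,0,1,1) (1,1,1,0) (1,1,1,1)
under TSO → (0,0,0,0) (0,0,0,1) (0,0,1,0) (0,0,1,1) (0,1,1,0) (0,1,1,1) (1,0,0,0) (1,0,0,1) (1,0,1,0) (1,0,1,1) (1,1,1,0) (1,1,1,1)
under PSO → (0,0,0,0) (0,0,0,1) (0,0,1,0) (0,0,1,1) (0,1,1,0) (0,1,1,1) (1,0,0,0) (1,0,0,1) (1,0,1,0) (1,0,1,1) (1,1,1,0) (1,1,1,1)
target (0,0,1,0) ∈ {SC,TSO,PSO}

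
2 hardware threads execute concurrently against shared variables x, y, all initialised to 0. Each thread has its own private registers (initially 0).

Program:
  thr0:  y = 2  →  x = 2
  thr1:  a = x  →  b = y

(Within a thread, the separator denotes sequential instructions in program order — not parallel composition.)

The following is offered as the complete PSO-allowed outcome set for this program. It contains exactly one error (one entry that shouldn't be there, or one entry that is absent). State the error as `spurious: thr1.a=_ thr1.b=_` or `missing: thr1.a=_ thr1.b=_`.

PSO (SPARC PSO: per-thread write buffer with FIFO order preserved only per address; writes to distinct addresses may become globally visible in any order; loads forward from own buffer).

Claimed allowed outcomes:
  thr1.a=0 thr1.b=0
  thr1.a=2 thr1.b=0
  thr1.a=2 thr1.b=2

outcome vector order: (thr1.a,thr1.b)
[PSO] allowed = {<0 0>, <0 2>, <2 0>, <2 2>}
PSO∖claimed = {<0 2>}

missing: thr1.a=0 thr1.b=2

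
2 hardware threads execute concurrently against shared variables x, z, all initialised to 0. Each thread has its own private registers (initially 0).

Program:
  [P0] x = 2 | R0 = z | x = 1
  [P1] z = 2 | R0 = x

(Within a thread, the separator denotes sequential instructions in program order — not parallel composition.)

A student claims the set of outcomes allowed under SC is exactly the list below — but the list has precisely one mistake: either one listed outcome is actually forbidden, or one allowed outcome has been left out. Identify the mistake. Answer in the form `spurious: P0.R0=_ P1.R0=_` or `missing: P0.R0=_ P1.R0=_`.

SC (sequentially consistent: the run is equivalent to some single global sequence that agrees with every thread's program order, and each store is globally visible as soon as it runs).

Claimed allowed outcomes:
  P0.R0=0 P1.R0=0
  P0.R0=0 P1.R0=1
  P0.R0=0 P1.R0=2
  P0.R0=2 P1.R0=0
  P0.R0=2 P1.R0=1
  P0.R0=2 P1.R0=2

outcome vector order: (P0.R0,P1.R0)
under SC → 01 02 20 21 22
claimed∖SC = {00}

spurious: P0.R0=0 P1.R0=0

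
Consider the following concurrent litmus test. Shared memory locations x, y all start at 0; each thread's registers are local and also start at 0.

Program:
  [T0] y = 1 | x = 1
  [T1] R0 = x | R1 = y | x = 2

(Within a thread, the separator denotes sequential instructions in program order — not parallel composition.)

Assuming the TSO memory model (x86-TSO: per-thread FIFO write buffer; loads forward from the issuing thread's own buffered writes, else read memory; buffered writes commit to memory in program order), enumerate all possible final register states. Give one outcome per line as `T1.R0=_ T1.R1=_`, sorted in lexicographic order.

T1.R0=0 T1.R1=0
T1.R0=0 T1.R1=1
T1.R0=1 T1.R1=1

outcome vector order: (T1.R0,T1.R1)
|TSO outcomes| = 3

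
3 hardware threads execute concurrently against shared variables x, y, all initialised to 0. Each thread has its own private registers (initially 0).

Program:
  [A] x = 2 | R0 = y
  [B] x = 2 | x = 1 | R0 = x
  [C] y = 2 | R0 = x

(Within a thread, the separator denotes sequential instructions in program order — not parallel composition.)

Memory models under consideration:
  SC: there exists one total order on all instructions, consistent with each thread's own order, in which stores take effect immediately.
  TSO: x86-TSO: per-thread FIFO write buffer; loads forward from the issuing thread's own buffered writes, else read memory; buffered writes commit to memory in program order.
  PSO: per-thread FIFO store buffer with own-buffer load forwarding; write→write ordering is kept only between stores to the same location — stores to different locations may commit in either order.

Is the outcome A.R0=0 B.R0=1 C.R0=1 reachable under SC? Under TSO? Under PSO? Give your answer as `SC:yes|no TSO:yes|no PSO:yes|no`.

SC:yes TSO:yes PSO:yes

outcome vector order: (A.R0,B.R0,C.R0)
[SC] allowed = {011, 012, 022, 210, 211, 212, 220, 221, 222}
[TSO] allowed = {010, 011, 012, 020, 021, 022, 210, 211, 212, 220, 221, 222}
[PSO] allowed = {010, 011, 012, 020, 021, 022, 210, 211, 212, 220, 221, 222}
target 011 ∈ {SC,TSO,PSO}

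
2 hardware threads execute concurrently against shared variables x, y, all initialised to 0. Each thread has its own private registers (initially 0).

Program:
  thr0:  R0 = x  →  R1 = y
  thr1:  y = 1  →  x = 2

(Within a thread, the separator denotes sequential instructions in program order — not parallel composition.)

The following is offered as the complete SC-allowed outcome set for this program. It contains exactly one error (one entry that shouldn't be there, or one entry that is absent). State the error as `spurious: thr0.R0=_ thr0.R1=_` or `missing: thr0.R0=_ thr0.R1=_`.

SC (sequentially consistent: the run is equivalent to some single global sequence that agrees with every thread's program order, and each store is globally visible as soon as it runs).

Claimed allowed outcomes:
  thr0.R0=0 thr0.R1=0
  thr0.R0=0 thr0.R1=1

missing: thr0.R0=2 thr0.R1=1

outcome vector order: (thr0.R0,thr0.R1)
[SC] allowed = {0/0 0/1 2/1}
SC∖claimed = {2/1}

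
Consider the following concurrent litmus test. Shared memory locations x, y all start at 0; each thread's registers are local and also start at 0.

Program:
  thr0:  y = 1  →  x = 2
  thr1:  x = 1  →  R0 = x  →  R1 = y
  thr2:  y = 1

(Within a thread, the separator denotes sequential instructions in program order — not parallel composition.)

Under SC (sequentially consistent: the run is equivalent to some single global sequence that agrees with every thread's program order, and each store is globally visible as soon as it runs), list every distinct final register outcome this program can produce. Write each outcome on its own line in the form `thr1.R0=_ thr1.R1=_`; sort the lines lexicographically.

outcome vector order: (thr1.R0,thr1.R1)
|SC outcomes| = 3

thr1.R0=1 thr1.R1=0
thr1.R0=1 thr1.R1=1
thr1.R0=2 thr1.R1=1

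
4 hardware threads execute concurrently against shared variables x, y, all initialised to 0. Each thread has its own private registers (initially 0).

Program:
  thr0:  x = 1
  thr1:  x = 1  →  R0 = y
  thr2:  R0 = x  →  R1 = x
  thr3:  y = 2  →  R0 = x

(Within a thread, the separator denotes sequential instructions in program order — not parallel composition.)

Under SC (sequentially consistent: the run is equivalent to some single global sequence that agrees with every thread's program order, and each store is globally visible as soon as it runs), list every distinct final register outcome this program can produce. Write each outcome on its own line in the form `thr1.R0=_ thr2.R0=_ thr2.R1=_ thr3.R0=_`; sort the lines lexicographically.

thr1.R0=0 thr2.R0=0 thr2.R1=0 thr3.R0=1
thr1.R0=0 thr2.R0=0 thr2.R1=1 thr3.R0=1
thr1.R0=0 thr2.R0=1 thr2.R1=1 thr3.R0=1
thr1.R0=2 thr2.R0=0 thr2.R1=0 thr3.R0=0
thr1.R0=2 thr2.R0=0 thr2.R1=0 thr3.R0=1
thr1.R0=2 thr2.R0=0 thr2.R1=1 thr3.R0=0
thr1.R0=2 thr2.R0=0 thr2.R1=1 thr3.R0=1
thr1.R0=2 thr2.R0=1 thr2.R1=1 thr3.R0=0
thr1.R0=2 thr2.R0=1 thr2.R1=1 thr3.R0=1

outcome vector order: (thr1.R0,thr2.R0,thr2.R1,thr3.R0)
|SC outcomes| = 9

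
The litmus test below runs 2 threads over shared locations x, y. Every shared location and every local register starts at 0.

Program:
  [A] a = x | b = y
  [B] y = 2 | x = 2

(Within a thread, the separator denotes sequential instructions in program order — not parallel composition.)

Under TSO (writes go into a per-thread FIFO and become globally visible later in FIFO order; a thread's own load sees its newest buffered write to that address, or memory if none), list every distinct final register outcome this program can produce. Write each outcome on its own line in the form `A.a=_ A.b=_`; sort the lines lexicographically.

outcome vector order: (A.a,A.b)
|TSO outcomes| = 3

A.a=0 A.b=0
A.a=0 A.b=2
A.a=2 A.b=2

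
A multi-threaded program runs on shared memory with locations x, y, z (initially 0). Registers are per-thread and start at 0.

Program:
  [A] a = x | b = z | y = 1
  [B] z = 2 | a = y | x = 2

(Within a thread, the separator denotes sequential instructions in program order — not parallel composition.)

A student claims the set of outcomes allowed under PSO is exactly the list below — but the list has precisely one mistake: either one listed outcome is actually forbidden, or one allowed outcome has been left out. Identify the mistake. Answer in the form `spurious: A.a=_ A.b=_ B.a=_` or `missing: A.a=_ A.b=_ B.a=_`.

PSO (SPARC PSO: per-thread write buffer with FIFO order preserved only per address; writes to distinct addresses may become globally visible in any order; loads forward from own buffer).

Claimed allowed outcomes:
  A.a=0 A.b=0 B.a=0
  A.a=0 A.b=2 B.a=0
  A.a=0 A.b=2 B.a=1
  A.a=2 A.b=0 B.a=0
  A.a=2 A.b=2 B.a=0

missing: A.a=0 A.b=0 B.a=1

outcome vector order: (A.a,A.b,B.a)
PSO (6): 000, 001, 020, 021, 200, 220
PSO∖claimed = {001}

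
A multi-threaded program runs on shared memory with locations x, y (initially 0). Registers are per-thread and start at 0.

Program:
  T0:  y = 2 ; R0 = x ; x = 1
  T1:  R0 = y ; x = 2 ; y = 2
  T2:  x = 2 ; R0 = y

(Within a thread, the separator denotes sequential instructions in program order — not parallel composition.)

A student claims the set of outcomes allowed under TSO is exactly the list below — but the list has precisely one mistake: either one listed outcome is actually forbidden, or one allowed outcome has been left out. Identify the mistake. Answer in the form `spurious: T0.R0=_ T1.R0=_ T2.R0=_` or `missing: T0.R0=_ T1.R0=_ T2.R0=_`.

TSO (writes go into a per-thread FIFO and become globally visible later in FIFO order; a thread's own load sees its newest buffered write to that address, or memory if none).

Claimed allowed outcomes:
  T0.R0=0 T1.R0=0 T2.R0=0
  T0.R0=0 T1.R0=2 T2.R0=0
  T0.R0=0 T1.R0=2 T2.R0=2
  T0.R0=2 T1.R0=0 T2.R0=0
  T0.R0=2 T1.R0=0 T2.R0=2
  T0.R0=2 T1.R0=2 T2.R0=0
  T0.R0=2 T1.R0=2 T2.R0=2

outcome vector order: (T0.R0,T1.R0,T2.R0)
TSO: 8 outcomes — {<0 0 0>, <0 0 2>, <0 2 0>, <0 2 2>, <2 0 0>, <2 0 2>, <2 2 0>, <2 2 2>}
TSO∖claimed = {<0 0 2>}

missing: T0.R0=0 T1.R0=0 T2.R0=2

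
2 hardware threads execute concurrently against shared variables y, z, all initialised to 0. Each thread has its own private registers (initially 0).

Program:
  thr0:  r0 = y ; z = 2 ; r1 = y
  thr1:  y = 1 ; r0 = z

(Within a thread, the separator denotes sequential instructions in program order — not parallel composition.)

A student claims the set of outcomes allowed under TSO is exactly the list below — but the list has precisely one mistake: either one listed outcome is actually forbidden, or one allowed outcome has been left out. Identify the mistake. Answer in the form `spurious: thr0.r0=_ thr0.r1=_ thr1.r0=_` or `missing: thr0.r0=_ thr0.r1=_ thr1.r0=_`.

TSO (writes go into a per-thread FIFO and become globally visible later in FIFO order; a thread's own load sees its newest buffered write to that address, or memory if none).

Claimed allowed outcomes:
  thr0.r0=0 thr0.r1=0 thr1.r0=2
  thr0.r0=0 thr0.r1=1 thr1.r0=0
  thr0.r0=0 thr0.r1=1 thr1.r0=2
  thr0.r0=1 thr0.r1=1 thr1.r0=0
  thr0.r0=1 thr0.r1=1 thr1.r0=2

missing: thr0.r0=0 thr0.r1=0 thr1.r0=0

outcome vector order: (thr0.r0,thr0.r1,thr1.r0)
TSO: 6 outcomes — {000, 002, 010, 012, 110, 112}
TSO∖claimed = {000}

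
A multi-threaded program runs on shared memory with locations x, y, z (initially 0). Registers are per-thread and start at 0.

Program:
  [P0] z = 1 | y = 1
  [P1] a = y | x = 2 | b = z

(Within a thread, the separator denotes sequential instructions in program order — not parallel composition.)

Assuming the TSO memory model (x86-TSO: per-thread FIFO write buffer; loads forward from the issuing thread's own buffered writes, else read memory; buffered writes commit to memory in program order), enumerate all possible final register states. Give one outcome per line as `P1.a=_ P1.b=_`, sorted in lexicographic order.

outcome vector order: (P1.a,P1.b)
|TSO outcomes| = 3

P1.a=0 P1.b=0
P1.a=0 P1.b=1
P1.a=1 P1.b=1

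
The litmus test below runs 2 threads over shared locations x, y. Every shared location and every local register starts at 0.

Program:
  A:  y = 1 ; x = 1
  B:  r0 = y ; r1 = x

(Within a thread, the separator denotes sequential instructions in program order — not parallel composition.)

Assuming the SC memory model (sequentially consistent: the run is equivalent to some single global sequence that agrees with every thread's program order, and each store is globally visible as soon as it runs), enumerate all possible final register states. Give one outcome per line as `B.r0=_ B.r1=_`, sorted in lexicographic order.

B.r0=0 B.r1=0
B.r0=0 B.r1=1
B.r0=1 B.r1=0
B.r0=1 B.r1=1

outcome vector order: (B.r0,B.r1)
|SC outcomes| = 4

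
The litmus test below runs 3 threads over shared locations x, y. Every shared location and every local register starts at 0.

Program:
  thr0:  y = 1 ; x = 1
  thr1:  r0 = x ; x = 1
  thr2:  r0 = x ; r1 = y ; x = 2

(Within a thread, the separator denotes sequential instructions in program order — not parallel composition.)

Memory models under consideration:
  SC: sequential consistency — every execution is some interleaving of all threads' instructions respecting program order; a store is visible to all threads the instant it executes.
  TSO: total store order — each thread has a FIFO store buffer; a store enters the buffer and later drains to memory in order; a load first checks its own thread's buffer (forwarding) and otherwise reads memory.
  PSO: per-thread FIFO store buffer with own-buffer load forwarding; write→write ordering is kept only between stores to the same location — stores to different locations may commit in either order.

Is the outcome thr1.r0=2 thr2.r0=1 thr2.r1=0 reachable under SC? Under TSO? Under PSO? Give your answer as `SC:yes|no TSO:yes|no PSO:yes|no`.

SC:no TSO:no PSO:yes

outcome vector order: (thr1.r0,thr2.r0,thr2.r1)
under SC → <0 0 0> <0 0 1> <0 1 0> <0 1 1> <1 0 0> <1 0 1> <1 1 1> <2 0 0> <2 0 1> <2 1 1>
under TSO → <0 0 0> <0 0 1> <0 1 0> <0 1 1> <1 0 0> <1 0 1> <1 1 1> <2 0 0> <2 0 1> <2 1 1>
under PSO → <0 0 0> <0 0 1> <0 1 0> <0 1 1> <1 0 0> <1 0 1> <1 1 0> <1 1 1> <2 0 0> <2 0 1> <2 1 0> <2 1 1>
target <2 1 0> ∈ {PSO}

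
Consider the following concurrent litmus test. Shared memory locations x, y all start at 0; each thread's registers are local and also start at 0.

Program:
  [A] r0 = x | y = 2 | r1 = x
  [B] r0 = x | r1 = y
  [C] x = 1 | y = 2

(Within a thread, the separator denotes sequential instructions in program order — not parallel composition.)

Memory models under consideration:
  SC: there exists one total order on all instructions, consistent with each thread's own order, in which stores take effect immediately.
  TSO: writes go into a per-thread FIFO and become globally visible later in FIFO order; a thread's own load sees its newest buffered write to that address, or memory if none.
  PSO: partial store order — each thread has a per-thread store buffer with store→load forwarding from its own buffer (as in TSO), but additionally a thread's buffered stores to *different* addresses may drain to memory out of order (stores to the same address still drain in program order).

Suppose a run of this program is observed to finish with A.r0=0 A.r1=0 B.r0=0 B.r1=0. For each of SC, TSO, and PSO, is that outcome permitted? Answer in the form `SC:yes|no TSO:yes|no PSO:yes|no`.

SC:yes TSO:yes PSO:yes

outcome vector order: (A.r0,A.r1,B.r0,B.r1)
[SC] allowed = {0000; 0002; 0012; 0100; 0102; 0110; 0112; 1100; 1102; 1110; 1112}
[TSO] allowed = {0000; 0002; 0010; 0012; 0100; 0102; 0110; 0112; 1100; 1102; 1110; 1112}
[PSO] allowed = {0000; 0002; 0010; 0012; 0100; 0102; 0110; 0112; 1100; 1102; 1110; 1112}
target 0000 ∈ {SC,TSO,PSO}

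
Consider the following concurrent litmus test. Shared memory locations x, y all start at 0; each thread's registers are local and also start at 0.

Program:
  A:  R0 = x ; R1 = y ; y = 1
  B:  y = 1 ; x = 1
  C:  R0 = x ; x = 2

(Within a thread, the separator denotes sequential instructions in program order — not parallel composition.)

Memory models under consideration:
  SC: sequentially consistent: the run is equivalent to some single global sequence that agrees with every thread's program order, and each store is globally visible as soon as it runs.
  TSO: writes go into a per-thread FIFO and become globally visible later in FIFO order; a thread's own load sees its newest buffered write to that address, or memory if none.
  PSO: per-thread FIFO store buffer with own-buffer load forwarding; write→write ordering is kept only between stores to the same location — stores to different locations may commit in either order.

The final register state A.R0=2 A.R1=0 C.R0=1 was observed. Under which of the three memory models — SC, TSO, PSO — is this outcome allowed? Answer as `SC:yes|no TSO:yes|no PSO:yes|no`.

outcome vector order: (A.R0,A.R1,C.R0)
SC (9): 000; 001; 010; 011; 110; 111; 200; 210; 211
TSO (9): 000; 001; 010; 011; 110; 111; 200; 210; 211
PSO (12): 000; 001; 010; 011; 100; 101; 110; 111; 200; 201; 210; 211
target 201 ∈ {PSO}

SC:no TSO:no PSO:yes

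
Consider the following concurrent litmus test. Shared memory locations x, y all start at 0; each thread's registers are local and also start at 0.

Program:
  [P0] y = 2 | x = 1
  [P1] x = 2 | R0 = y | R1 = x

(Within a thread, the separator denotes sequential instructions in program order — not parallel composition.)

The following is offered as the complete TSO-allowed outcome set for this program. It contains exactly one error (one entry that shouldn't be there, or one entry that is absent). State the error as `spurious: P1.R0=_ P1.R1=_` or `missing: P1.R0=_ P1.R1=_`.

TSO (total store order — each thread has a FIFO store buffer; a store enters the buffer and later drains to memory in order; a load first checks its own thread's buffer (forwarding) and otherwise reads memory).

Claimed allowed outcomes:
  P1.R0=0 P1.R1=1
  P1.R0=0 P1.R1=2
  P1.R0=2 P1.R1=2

outcome vector order: (P1.R0,P1.R1)
[TSO] allowed = {<0 1>; <0 2>; <2 1>; <2 2>}
TSO∖claimed = {<2 1>}

missing: P1.R0=2 P1.R1=1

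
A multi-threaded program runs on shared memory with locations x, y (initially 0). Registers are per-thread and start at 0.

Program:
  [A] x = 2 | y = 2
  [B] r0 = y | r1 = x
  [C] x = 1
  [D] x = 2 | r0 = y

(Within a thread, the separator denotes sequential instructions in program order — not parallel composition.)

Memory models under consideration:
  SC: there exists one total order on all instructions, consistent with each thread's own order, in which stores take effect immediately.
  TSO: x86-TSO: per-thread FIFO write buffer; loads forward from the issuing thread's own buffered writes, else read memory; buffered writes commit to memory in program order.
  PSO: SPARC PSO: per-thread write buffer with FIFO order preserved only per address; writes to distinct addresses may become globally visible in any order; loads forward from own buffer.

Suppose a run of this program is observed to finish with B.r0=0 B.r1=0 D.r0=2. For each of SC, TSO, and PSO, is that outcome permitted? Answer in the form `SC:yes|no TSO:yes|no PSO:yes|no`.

SC:yes TSO:yes PSO:yes

outcome vector order: (B.r0,B.r1,D.r0)
[SC] allowed = {<0 0 0> <0 0 2> <0 1 0> <0 1 2> <0 2 0> <0 2 2> <2 1 0> <2 1 2> <2 2 0> <2 2 2>}
[TSO] allowed = {<0 0 0> <0 0 2> <0 1 0> <0 1 2> <0 2 0> <0 2 2> <2 1 0> <2 1 2> <2 2 0> <2 2 2>}
[PSO] allowed = {<0 0 0> <0 0 2> <0 1 0> <0 1 2> <0 2 0> <0 2 2> <2 0 0> <2 0 2> <2 1 0> <2 1 2> <2 2 0> <2 2 2>}
target <0 0 2> ∈ {SC,TSO,PSO}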